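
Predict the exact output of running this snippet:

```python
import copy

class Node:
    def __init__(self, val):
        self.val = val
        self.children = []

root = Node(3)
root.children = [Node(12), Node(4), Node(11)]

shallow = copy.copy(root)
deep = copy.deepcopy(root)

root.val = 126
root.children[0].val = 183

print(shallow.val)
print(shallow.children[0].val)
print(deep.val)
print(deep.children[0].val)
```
3
183
3
12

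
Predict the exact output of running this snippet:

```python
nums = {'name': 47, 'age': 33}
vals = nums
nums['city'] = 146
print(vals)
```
{'name': 47, 'age': 33, 'city': 146}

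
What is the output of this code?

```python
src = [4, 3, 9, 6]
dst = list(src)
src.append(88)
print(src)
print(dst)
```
[4, 3, 9, 6, 88]
[4, 3, 9, 6]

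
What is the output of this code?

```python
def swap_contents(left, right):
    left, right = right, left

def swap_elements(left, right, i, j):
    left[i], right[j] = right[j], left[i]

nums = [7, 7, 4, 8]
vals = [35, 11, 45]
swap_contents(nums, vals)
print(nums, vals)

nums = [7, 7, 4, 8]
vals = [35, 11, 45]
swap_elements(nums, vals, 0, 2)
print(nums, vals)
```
[7, 7, 4, 8] [35, 11, 45]
[45, 7, 4, 8] [35, 11, 7]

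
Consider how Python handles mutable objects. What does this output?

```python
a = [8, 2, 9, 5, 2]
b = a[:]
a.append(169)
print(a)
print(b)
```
[8, 2, 9, 5, 2, 169]
[8, 2, 9, 5, 2]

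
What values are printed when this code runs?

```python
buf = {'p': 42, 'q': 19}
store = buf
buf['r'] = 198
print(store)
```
{'p': 42, 'q': 19, 'r': 198}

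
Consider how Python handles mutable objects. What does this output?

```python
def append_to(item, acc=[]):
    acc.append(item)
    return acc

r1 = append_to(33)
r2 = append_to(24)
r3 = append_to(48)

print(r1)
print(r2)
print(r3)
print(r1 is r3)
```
[33, 24, 48]
[33, 24, 48]
[33, 24, 48]
True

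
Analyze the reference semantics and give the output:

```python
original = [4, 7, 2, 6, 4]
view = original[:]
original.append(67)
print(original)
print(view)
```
[4, 7, 2, 6, 4, 67]
[4, 7, 2, 6, 4]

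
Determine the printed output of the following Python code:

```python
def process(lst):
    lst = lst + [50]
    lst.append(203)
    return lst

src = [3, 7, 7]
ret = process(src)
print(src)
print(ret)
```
[3, 7, 7]
[3, 7, 7, 50, 203]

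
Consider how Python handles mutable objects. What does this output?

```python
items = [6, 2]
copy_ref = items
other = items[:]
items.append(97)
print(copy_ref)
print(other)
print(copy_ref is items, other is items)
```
[6, 2, 97]
[6, 2]
True False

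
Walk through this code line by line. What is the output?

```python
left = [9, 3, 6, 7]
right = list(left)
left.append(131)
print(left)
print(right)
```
[9, 3, 6, 7, 131]
[9, 3, 6, 7]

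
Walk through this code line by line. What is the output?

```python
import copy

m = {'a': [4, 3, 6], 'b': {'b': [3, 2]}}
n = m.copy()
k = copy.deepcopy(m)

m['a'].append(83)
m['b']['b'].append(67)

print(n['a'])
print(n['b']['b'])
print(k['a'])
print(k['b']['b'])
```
[4, 3, 6, 83]
[3, 2, 67]
[4, 3, 6]
[3, 2]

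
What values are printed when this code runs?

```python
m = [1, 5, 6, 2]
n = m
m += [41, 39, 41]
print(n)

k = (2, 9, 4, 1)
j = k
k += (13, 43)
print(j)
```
[1, 5, 6, 2, 41, 39, 41]
(2, 9, 4, 1)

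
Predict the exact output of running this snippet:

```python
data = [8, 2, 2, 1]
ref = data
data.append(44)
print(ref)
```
[8, 2, 2, 1, 44]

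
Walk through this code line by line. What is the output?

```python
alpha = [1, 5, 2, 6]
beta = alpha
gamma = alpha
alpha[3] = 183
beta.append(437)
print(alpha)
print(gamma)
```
[1, 5, 2, 183, 437]
[1, 5, 2, 183, 437]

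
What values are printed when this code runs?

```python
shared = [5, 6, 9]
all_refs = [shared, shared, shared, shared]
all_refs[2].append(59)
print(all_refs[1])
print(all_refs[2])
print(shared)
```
[5, 6, 9, 59]
[5, 6, 9, 59]
[5, 6, 9, 59]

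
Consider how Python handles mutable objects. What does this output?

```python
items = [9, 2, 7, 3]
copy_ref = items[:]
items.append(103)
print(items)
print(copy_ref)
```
[9, 2, 7, 3, 103]
[9, 2, 7, 3]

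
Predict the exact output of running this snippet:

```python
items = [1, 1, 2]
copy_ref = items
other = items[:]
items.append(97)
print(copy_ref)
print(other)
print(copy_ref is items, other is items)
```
[1, 1, 2, 97]
[1, 1, 2]
True False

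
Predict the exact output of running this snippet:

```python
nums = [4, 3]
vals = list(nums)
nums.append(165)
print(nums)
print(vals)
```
[4, 3, 165]
[4, 3]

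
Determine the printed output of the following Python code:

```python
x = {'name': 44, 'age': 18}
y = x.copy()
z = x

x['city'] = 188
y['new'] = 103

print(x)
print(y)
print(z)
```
{'name': 44, 'age': 18, 'city': 188}
{'name': 44, 'age': 18, 'new': 103}
{'name': 44, 'age': 18, 'city': 188}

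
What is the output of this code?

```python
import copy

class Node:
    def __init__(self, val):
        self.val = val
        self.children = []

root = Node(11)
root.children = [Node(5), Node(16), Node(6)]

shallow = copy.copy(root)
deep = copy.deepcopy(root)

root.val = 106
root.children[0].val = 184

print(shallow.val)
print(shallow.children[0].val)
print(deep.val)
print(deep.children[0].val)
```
11
184
11
5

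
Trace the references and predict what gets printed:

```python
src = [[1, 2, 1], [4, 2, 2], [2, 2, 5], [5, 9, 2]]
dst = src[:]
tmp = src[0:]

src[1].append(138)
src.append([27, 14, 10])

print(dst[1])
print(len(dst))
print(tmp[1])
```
[4, 2, 2, 138]
4
[4, 2, 2, 138]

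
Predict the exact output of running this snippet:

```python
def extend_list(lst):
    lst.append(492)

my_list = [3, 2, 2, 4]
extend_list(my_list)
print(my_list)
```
[3, 2, 2, 4, 492]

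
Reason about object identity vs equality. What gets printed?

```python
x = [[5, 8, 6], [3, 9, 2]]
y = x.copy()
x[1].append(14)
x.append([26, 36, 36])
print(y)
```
[[5, 8, 6], [3, 9, 2, 14]]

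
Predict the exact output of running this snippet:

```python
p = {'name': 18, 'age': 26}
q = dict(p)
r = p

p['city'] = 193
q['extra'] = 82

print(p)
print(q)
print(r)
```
{'name': 18, 'age': 26, 'city': 193}
{'name': 18, 'age': 26, 'extra': 82}
{'name': 18, 'age': 26, 'city': 193}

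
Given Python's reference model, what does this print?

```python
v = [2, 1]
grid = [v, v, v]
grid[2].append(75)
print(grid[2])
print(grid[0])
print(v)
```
[2, 1, 75]
[2, 1, 75]
[2, 1, 75]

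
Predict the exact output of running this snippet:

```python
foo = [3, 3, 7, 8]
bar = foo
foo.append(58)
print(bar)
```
[3, 3, 7, 8, 58]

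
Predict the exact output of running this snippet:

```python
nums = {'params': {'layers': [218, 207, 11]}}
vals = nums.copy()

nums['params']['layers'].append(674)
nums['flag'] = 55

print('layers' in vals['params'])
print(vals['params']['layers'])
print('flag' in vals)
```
True
[218, 207, 11, 674]
False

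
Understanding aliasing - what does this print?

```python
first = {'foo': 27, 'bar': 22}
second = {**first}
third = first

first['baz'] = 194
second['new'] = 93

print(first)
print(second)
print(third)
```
{'foo': 27, 'bar': 22, 'baz': 194}
{'foo': 27, 'bar': 22, 'new': 93}
{'foo': 27, 'bar': 22, 'baz': 194}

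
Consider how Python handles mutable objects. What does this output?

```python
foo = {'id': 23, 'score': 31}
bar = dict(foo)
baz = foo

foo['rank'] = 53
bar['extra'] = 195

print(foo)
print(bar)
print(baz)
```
{'id': 23, 'score': 31, 'rank': 53}
{'id': 23, 'score': 31, 'extra': 195}
{'id': 23, 'score': 31, 'rank': 53}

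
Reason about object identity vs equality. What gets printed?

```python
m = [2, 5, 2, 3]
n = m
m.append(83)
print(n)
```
[2, 5, 2, 3, 83]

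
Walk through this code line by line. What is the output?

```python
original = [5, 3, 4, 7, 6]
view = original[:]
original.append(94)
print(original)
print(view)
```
[5, 3, 4, 7, 6, 94]
[5, 3, 4, 7, 6]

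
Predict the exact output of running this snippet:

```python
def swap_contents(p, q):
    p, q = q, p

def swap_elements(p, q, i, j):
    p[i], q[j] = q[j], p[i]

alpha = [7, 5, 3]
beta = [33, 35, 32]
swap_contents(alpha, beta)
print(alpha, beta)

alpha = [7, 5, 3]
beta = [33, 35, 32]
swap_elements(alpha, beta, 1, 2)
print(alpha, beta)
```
[7, 5, 3] [33, 35, 32]
[7, 32, 3] [33, 35, 5]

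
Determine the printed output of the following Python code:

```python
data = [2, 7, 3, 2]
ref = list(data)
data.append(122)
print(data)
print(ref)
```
[2, 7, 3, 2, 122]
[2, 7, 3, 2]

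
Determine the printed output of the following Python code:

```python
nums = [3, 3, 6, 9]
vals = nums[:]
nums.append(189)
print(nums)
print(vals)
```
[3, 3, 6, 9, 189]
[3, 3, 6, 9]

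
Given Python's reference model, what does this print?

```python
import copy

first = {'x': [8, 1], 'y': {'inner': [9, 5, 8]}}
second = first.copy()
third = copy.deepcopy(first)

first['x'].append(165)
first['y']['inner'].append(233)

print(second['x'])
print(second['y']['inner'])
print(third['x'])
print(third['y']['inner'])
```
[8, 1, 165]
[9, 5, 8, 233]
[8, 1]
[9, 5, 8]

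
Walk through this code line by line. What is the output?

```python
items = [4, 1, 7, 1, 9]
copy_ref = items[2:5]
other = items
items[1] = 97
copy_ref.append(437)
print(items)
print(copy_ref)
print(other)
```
[4, 97, 7, 1, 9]
[7, 1, 9, 437]
[4, 97, 7, 1, 9]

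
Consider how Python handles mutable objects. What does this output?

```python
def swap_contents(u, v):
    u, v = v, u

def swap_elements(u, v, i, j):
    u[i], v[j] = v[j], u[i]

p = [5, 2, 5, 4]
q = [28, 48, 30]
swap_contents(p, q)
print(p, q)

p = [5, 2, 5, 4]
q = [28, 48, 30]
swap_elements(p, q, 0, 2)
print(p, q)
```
[5, 2, 5, 4] [28, 48, 30]
[30, 2, 5, 4] [28, 48, 5]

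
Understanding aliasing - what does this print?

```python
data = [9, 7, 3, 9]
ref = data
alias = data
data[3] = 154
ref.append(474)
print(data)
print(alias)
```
[9, 7, 3, 154, 474]
[9, 7, 3, 154, 474]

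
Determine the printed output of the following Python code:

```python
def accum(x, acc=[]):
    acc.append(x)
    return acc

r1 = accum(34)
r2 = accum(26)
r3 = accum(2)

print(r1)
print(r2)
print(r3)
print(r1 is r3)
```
[34, 26, 2]
[34, 26, 2]
[34, 26, 2]
True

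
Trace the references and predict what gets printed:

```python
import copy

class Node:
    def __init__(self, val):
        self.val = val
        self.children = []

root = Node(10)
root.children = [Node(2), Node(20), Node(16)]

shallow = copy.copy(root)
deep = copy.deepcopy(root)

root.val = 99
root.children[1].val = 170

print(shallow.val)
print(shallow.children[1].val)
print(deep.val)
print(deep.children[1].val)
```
10
170
10
20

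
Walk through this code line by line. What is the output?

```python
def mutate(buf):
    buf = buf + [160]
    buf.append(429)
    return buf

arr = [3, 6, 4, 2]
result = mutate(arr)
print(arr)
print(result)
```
[3, 6, 4, 2]
[3, 6, 4, 2, 160, 429]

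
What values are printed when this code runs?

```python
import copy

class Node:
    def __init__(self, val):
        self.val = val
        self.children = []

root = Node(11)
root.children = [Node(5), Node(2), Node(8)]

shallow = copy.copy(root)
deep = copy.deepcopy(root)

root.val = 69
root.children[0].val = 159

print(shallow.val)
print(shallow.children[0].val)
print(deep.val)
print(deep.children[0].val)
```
11
159
11
5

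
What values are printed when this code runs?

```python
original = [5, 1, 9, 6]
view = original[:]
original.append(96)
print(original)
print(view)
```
[5, 1, 9, 6, 96]
[5, 1, 9, 6]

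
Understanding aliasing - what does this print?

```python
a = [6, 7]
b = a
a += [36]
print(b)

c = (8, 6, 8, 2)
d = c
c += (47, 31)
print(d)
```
[6, 7, 36]
(8, 6, 8, 2)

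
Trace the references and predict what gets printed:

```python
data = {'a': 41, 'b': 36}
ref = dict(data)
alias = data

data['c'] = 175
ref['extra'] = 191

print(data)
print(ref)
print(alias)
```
{'a': 41, 'b': 36, 'c': 175}
{'a': 41, 'b': 36, 'extra': 191}
{'a': 41, 'b': 36, 'c': 175}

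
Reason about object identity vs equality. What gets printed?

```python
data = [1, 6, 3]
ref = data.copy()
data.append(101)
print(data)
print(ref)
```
[1, 6, 3, 101]
[1, 6, 3]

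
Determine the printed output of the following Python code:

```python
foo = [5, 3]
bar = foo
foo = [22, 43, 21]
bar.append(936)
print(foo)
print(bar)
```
[22, 43, 21]
[5, 3, 936]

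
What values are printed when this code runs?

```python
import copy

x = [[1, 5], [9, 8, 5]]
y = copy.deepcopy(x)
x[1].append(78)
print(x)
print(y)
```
[[1, 5], [9, 8, 5, 78]]
[[1, 5], [9, 8, 5]]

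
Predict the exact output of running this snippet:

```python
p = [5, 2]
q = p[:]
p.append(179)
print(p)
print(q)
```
[5, 2, 179]
[5, 2]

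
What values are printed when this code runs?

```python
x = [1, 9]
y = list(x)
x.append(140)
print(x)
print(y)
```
[1, 9, 140]
[1, 9]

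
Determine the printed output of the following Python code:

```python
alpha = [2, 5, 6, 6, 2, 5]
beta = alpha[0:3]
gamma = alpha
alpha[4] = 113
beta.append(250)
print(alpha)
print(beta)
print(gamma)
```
[2, 5, 6, 6, 113, 5]
[2, 5, 6, 250]
[2, 5, 6, 6, 113, 5]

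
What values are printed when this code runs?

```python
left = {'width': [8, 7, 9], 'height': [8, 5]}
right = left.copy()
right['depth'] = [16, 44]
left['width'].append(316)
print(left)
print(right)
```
{'width': [8, 7, 9, 316], 'height': [8, 5]}
{'width': [8, 7, 9, 316], 'height': [8, 5], 'depth': [16, 44]}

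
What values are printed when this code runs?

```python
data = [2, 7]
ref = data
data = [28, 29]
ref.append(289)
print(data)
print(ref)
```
[28, 29]
[2, 7, 289]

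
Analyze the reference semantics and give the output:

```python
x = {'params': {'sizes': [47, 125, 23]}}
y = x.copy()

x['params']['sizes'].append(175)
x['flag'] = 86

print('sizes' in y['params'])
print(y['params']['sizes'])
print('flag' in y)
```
True
[47, 125, 23, 175]
False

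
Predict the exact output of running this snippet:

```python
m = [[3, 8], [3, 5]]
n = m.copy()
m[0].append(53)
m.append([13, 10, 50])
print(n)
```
[[3, 8, 53], [3, 5]]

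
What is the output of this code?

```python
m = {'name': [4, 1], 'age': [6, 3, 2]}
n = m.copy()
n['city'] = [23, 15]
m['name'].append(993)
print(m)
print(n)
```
{'name': [4, 1, 993], 'age': [6, 3, 2]}
{'name': [4, 1, 993], 'age': [6, 3, 2], 'city': [23, 15]}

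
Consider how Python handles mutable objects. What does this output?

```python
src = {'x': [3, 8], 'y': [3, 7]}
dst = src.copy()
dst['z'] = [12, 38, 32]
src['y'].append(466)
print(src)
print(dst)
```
{'x': [3, 8], 'y': [3, 7, 466]}
{'x': [3, 8], 'y': [3, 7, 466], 'z': [12, 38, 32]}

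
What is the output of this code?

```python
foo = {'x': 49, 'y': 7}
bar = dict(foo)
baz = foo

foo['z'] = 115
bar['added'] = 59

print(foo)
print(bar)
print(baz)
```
{'x': 49, 'y': 7, 'z': 115}
{'x': 49, 'y': 7, 'added': 59}
{'x': 49, 'y': 7, 'z': 115}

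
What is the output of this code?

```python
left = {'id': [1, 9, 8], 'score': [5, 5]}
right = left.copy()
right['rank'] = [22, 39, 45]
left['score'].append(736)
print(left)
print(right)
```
{'id': [1, 9, 8], 'score': [5, 5, 736]}
{'id': [1, 9, 8], 'score': [5, 5, 736], 'rank': [22, 39, 45]}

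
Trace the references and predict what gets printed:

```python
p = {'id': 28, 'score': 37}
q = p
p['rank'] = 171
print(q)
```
{'id': 28, 'score': 37, 'rank': 171}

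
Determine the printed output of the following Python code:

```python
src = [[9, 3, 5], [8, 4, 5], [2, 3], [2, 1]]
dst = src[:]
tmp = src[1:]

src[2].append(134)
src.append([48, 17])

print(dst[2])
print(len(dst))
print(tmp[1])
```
[2, 3, 134]
4
[2, 3, 134]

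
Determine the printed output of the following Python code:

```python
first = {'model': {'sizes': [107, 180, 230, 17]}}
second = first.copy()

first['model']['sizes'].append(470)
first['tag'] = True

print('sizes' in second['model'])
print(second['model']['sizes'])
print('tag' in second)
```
True
[107, 180, 230, 17, 470]
False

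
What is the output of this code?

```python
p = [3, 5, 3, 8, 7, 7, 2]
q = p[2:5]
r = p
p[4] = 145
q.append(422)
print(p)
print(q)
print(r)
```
[3, 5, 3, 8, 145, 7, 2]
[3, 8, 7, 422]
[3, 5, 3, 8, 145, 7, 2]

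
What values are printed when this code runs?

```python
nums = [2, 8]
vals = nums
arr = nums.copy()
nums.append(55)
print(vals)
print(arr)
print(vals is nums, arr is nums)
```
[2, 8, 55]
[2, 8]
True False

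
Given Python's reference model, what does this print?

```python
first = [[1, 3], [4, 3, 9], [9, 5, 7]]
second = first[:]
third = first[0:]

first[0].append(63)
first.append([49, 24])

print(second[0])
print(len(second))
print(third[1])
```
[1, 3, 63]
3
[4, 3, 9]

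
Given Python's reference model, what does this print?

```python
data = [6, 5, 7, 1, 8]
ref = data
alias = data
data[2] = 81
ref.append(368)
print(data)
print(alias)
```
[6, 5, 81, 1, 8, 368]
[6, 5, 81, 1, 8, 368]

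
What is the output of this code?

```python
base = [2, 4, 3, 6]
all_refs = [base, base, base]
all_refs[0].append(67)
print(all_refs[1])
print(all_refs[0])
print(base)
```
[2, 4, 3, 6, 67]
[2, 4, 3, 6, 67]
[2, 4, 3, 6, 67]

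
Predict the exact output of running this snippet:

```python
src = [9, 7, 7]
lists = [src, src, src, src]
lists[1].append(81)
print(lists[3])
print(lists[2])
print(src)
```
[9, 7, 7, 81]
[9, 7, 7, 81]
[9, 7, 7, 81]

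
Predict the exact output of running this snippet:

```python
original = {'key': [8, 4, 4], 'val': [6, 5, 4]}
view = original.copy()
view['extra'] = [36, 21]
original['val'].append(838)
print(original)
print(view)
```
{'key': [8, 4, 4], 'val': [6, 5, 4, 838]}
{'key': [8, 4, 4], 'val': [6, 5, 4, 838], 'extra': [36, 21]}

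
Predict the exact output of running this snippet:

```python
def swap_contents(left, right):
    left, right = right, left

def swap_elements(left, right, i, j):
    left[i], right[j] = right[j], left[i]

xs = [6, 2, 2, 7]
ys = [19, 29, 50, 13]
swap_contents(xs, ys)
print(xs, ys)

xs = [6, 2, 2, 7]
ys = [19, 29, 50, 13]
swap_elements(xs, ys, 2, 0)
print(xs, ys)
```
[6, 2, 2, 7] [19, 29, 50, 13]
[6, 2, 19, 7] [2, 29, 50, 13]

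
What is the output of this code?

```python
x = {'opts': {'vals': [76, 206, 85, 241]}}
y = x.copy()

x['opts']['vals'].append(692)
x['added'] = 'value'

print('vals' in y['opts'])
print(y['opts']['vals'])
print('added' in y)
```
True
[76, 206, 85, 241, 692]
False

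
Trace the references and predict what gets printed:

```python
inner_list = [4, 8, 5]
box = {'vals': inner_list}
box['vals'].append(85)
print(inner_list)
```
[4, 8, 5, 85]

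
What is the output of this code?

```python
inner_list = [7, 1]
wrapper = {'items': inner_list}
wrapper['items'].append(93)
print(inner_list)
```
[7, 1, 93]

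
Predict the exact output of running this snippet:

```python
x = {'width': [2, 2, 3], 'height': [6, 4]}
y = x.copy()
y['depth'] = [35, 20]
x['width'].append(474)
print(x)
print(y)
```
{'width': [2, 2, 3, 474], 'height': [6, 4]}
{'width': [2, 2, 3, 474], 'height': [6, 4], 'depth': [35, 20]}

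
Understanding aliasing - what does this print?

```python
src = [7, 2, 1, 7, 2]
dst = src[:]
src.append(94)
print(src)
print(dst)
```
[7, 2, 1, 7, 2, 94]
[7, 2, 1, 7, 2]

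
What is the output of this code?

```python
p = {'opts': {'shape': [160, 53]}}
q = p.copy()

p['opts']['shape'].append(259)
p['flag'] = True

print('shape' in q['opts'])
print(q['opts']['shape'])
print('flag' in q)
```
True
[160, 53, 259]
False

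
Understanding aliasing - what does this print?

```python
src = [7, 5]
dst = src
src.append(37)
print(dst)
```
[7, 5, 37]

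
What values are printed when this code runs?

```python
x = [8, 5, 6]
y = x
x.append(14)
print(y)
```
[8, 5, 6, 14]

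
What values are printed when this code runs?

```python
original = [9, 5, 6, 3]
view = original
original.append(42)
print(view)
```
[9, 5, 6, 3, 42]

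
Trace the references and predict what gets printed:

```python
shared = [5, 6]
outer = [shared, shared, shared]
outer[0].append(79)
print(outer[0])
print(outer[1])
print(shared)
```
[5, 6, 79]
[5, 6, 79]
[5, 6, 79]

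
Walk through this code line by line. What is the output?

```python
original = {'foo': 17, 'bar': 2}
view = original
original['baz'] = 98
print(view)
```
{'foo': 17, 'bar': 2, 'baz': 98}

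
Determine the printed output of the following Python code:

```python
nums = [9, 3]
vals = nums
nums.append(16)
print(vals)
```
[9, 3, 16]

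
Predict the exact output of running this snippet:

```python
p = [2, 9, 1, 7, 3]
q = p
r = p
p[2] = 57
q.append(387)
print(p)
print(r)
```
[2, 9, 57, 7, 3, 387]
[2, 9, 57, 7, 3, 387]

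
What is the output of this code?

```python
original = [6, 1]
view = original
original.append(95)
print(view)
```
[6, 1, 95]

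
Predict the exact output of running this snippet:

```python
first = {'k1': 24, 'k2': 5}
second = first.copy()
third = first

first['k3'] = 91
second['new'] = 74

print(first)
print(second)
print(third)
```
{'k1': 24, 'k2': 5, 'k3': 91}
{'k1': 24, 'k2': 5, 'new': 74}
{'k1': 24, 'k2': 5, 'k3': 91}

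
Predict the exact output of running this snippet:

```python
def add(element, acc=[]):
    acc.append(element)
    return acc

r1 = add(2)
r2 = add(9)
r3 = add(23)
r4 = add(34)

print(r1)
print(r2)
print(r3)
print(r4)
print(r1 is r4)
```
[2, 9, 23, 34]
[2, 9, 23, 34]
[2, 9, 23, 34]
[2, 9, 23, 34]
True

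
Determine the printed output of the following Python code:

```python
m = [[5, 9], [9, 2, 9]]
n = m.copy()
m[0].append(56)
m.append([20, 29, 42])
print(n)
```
[[5, 9, 56], [9, 2, 9]]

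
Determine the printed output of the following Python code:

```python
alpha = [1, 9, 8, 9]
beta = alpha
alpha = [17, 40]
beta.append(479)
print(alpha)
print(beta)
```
[17, 40]
[1, 9, 8, 9, 479]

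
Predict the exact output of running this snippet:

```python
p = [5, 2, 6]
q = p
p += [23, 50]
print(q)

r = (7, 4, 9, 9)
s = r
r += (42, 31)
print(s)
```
[5, 2, 6, 23, 50]
(7, 4, 9, 9)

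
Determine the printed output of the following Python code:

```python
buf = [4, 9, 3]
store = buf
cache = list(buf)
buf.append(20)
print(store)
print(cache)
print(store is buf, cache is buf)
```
[4, 9, 3, 20]
[4, 9, 3]
True False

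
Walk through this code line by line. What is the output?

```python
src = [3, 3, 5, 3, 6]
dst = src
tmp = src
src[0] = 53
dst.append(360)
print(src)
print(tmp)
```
[53, 3, 5, 3, 6, 360]
[53, 3, 5, 3, 6, 360]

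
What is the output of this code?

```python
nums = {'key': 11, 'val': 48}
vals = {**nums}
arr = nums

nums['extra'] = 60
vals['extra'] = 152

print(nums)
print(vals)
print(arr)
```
{'key': 11, 'val': 48, 'extra': 60}
{'key': 11, 'val': 48, 'extra': 152}
{'key': 11, 'val': 48, 'extra': 60}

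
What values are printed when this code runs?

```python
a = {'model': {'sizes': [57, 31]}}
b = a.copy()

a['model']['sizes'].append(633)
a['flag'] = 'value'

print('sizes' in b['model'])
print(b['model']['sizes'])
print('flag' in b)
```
True
[57, 31, 633]
False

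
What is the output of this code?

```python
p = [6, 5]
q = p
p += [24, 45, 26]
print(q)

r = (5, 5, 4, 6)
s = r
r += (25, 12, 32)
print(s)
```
[6, 5, 24, 45, 26]
(5, 5, 4, 6)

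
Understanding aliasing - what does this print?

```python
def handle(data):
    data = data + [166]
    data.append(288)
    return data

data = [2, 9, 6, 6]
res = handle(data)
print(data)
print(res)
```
[2, 9, 6, 6]
[2, 9, 6, 6, 166, 288]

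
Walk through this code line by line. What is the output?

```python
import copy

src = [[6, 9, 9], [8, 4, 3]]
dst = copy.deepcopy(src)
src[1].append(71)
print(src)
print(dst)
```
[[6, 9, 9], [8, 4, 3, 71]]
[[6, 9, 9], [8, 4, 3]]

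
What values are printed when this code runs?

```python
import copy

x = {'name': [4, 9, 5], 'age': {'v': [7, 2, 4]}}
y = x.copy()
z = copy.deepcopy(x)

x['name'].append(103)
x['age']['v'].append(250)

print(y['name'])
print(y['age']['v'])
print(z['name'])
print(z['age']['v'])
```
[4, 9, 5, 103]
[7, 2, 4, 250]
[4, 9, 5]
[7, 2, 4]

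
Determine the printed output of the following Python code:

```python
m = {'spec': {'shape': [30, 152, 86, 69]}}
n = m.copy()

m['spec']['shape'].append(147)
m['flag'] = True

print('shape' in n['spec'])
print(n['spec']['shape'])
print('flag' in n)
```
True
[30, 152, 86, 69, 147]
False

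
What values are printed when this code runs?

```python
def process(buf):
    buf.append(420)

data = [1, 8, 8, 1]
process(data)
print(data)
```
[1, 8, 8, 1, 420]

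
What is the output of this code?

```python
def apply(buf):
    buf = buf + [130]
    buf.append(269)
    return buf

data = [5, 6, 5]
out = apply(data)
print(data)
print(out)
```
[5, 6, 5]
[5, 6, 5, 130, 269]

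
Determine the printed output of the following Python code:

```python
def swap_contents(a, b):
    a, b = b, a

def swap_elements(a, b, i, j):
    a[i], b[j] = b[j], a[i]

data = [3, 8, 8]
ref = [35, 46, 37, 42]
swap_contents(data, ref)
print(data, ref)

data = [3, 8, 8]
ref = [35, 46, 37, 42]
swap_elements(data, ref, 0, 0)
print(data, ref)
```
[3, 8, 8] [35, 46, 37, 42]
[35, 8, 8] [3, 46, 37, 42]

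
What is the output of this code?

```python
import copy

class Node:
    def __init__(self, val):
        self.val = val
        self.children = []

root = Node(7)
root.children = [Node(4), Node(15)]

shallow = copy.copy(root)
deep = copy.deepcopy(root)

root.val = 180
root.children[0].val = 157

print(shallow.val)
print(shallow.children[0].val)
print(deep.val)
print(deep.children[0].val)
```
7
157
7
4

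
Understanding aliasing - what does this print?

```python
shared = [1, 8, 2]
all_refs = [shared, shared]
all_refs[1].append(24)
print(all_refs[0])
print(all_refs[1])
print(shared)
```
[1, 8, 2, 24]
[1, 8, 2, 24]
[1, 8, 2, 24]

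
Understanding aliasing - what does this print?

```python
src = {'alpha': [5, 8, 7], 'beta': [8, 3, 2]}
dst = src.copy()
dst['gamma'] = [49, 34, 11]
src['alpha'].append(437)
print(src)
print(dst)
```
{'alpha': [5, 8, 7, 437], 'beta': [8, 3, 2]}
{'alpha': [5, 8, 7, 437], 'beta': [8, 3, 2], 'gamma': [49, 34, 11]}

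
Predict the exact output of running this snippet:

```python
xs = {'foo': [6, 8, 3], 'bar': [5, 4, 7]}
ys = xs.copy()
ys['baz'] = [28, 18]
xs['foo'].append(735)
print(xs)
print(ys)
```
{'foo': [6, 8, 3, 735], 'bar': [5, 4, 7]}
{'foo': [6, 8, 3, 735], 'bar': [5, 4, 7], 'baz': [28, 18]}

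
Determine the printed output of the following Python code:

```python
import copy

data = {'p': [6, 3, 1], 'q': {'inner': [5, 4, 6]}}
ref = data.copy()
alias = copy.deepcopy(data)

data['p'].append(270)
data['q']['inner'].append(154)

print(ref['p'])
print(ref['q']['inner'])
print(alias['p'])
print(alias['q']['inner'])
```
[6, 3, 1, 270]
[5, 4, 6, 154]
[6, 3, 1]
[5, 4, 6]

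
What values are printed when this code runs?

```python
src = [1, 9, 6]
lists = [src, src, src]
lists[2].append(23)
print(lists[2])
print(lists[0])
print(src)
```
[1, 9, 6, 23]
[1, 9, 6, 23]
[1, 9, 6, 23]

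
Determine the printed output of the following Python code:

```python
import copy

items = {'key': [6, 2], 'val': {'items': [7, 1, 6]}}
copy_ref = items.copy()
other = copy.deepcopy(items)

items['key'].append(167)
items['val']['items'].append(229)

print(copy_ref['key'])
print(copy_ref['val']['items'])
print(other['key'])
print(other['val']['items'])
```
[6, 2, 167]
[7, 1, 6, 229]
[6, 2]
[7, 1, 6]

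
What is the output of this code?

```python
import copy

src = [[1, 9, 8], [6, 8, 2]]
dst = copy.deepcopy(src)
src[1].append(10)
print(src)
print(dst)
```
[[1, 9, 8], [6, 8, 2, 10]]
[[1, 9, 8], [6, 8, 2]]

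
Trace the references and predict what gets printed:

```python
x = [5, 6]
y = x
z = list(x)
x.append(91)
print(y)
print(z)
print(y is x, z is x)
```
[5, 6, 91]
[5, 6]
True False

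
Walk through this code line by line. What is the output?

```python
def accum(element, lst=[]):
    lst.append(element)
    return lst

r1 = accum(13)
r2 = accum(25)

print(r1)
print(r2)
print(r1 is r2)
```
[13, 25]
[13, 25]
True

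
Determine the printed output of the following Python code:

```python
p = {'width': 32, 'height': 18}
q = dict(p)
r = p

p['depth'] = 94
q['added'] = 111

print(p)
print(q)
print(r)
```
{'width': 32, 'height': 18, 'depth': 94}
{'width': 32, 'height': 18, 'added': 111}
{'width': 32, 'height': 18, 'depth': 94}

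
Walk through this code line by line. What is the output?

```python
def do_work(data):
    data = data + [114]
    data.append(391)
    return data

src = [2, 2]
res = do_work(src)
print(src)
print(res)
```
[2, 2]
[2, 2, 114, 391]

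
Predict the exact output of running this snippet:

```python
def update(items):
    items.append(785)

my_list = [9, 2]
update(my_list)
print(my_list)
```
[9, 2, 785]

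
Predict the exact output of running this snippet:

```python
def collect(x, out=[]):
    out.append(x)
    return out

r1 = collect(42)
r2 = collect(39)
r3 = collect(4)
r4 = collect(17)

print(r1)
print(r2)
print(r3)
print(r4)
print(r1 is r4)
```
[42, 39, 4, 17]
[42, 39, 4, 17]
[42, 39, 4, 17]
[42, 39, 4, 17]
True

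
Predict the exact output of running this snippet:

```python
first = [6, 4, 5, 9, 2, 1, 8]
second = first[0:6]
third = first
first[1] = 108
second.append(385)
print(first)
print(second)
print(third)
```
[6, 108, 5, 9, 2, 1, 8]
[6, 4, 5, 9, 2, 1, 385]
[6, 108, 5, 9, 2, 1, 8]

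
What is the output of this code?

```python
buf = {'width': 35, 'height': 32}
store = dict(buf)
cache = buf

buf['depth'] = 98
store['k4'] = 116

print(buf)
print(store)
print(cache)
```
{'width': 35, 'height': 32, 'depth': 98}
{'width': 35, 'height': 32, 'k4': 116}
{'width': 35, 'height': 32, 'depth': 98}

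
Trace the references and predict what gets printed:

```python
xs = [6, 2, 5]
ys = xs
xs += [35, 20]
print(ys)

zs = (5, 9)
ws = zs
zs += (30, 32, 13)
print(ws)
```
[6, 2, 5, 35, 20]
(5, 9)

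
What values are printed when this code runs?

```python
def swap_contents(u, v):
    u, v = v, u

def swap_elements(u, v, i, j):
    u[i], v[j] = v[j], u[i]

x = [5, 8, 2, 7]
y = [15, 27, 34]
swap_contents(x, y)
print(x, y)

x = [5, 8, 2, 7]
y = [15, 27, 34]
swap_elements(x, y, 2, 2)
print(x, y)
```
[5, 8, 2, 7] [15, 27, 34]
[5, 8, 34, 7] [15, 27, 2]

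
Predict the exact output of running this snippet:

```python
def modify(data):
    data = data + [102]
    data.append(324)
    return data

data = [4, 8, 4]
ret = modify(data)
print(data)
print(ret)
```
[4, 8, 4]
[4, 8, 4, 102, 324]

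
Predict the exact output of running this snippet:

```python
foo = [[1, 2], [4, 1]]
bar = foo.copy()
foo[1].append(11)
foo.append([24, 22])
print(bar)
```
[[1, 2], [4, 1, 11]]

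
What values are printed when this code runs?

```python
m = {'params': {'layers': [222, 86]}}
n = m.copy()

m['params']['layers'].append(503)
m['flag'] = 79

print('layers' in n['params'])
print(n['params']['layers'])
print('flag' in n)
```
True
[222, 86, 503]
False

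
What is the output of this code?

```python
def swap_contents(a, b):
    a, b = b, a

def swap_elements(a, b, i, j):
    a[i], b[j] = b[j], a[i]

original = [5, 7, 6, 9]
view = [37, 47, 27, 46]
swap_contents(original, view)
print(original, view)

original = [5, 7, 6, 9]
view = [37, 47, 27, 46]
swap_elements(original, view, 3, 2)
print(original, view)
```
[5, 7, 6, 9] [37, 47, 27, 46]
[5, 7, 6, 27] [37, 47, 9, 46]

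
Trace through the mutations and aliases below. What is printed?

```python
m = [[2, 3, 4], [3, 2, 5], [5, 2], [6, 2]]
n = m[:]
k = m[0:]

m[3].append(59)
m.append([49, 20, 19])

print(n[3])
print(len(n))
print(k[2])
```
[6, 2, 59]
4
[5, 2]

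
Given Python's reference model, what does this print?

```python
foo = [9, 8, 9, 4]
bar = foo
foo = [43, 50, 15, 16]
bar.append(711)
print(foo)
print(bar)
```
[43, 50, 15, 16]
[9, 8, 9, 4, 711]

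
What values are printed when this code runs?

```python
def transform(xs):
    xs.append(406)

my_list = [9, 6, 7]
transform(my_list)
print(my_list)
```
[9, 6, 7, 406]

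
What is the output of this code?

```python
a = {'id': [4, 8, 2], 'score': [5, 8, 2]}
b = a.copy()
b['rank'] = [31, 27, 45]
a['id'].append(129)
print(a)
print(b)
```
{'id': [4, 8, 2, 129], 'score': [5, 8, 2]}
{'id': [4, 8, 2, 129], 'score': [5, 8, 2], 'rank': [31, 27, 45]}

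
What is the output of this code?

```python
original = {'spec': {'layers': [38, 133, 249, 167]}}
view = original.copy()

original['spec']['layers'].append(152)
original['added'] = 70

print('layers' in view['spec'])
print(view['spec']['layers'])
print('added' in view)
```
True
[38, 133, 249, 167, 152]
False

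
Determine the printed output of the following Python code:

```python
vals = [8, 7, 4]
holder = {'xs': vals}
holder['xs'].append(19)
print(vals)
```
[8, 7, 4, 19]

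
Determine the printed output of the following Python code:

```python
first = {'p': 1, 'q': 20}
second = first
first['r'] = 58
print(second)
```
{'p': 1, 'q': 20, 'r': 58}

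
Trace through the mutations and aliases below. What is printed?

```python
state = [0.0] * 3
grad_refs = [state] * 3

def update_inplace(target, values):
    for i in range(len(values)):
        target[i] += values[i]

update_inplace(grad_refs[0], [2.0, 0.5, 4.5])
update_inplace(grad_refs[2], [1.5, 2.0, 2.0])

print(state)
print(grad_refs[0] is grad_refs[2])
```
[3.5, 2.5, 6.5]
True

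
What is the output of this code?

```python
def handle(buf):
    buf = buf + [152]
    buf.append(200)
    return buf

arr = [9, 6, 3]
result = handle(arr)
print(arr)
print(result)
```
[9, 6, 3]
[9, 6, 3, 152, 200]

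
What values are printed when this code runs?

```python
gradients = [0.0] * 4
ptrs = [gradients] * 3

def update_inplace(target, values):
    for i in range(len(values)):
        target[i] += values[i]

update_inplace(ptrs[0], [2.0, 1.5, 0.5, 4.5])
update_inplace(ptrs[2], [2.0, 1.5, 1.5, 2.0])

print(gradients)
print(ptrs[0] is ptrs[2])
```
[4.0, 3.0, 2.0, 6.5]
True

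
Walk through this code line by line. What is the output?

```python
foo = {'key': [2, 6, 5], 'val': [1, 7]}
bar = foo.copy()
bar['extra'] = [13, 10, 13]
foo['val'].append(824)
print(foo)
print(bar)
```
{'key': [2, 6, 5], 'val': [1, 7, 824]}
{'key': [2, 6, 5], 'val': [1, 7, 824], 'extra': [13, 10, 13]}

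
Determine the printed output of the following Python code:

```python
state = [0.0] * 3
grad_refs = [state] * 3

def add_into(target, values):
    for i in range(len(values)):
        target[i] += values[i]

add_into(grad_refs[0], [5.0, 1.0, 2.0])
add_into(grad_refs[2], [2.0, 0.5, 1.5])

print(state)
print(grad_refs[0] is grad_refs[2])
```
[7.0, 1.5, 3.5]
True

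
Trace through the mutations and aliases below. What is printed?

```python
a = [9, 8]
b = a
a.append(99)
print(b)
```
[9, 8, 99]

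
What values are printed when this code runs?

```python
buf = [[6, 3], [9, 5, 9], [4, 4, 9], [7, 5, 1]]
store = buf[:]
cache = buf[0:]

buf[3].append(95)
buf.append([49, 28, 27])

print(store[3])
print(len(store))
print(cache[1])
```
[7, 5, 1, 95]
4
[9, 5, 9]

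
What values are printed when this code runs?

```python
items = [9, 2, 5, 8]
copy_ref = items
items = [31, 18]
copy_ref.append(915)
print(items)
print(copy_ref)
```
[31, 18]
[9, 2, 5, 8, 915]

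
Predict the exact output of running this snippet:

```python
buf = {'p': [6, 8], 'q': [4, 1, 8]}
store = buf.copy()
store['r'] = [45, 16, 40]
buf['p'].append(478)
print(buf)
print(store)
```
{'p': [6, 8, 478], 'q': [4, 1, 8]}
{'p': [6, 8, 478], 'q': [4, 1, 8], 'r': [45, 16, 40]}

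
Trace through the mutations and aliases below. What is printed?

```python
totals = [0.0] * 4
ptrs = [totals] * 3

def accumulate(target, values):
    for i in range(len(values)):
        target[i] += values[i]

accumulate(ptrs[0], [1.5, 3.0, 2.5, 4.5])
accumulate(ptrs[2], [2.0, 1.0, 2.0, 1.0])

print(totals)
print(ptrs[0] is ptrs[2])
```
[3.5, 4.0, 4.5, 5.5]
True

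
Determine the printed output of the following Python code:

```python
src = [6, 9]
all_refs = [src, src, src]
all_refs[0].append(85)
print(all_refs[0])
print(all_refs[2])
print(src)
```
[6, 9, 85]
[6, 9, 85]
[6, 9, 85]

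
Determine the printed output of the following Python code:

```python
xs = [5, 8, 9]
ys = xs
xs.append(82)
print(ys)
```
[5, 8, 9, 82]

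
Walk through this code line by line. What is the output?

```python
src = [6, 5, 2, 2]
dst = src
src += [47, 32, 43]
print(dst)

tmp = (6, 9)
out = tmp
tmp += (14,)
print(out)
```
[6, 5, 2, 2, 47, 32, 43]
(6, 9)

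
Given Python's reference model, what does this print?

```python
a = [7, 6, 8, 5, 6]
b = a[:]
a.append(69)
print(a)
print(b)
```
[7, 6, 8, 5, 6, 69]
[7, 6, 8, 5, 6]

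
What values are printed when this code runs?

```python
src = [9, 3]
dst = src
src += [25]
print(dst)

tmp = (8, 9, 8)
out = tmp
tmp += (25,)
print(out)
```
[9, 3, 25]
(8, 9, 8)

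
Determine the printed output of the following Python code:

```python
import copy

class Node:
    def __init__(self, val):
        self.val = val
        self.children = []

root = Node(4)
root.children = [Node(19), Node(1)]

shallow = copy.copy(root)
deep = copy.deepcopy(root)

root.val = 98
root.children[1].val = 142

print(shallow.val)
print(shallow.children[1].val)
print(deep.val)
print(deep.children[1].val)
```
4
142
4
1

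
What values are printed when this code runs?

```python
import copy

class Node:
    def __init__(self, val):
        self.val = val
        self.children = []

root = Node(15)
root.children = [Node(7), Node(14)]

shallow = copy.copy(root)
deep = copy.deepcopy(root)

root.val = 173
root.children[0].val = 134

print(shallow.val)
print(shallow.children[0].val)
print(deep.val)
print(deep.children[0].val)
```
15
134
15
7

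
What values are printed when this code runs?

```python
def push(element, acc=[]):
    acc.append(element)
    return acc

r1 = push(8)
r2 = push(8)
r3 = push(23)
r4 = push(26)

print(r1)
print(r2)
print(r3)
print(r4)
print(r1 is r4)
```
[8, 8, 23, 26]
[8, 8, 23, 26]
[8, 8, 23, 26]
[8, 8, 23, 26]
True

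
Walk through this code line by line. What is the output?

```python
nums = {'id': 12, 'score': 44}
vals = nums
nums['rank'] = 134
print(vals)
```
{'id': 12, 'score': 44, 'rank': 134}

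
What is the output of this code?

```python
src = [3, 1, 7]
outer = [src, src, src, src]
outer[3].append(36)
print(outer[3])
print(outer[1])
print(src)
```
[3, 1, 7, 36]
[3, 1, 7, 36]
[3, 1, 7, 36]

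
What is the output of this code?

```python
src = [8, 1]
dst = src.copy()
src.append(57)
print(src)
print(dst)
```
[8, 1, 57]
[8, 1]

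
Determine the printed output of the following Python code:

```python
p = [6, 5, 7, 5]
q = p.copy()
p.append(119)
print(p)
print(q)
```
[6, 5, 7, 5, 119]
[6, 5, 7, 5]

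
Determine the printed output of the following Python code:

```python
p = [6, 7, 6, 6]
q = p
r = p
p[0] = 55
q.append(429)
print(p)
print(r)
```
[55, 7, 6, 6, 429]
[55, 7, 6, 6, 429]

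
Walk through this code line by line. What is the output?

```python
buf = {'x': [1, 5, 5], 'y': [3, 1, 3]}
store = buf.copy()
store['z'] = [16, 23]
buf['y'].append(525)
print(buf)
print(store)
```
{'x': [1, 5, 5], 'y': [3, 1, 3, 525]}
{'x': [1, 5, 5], 'y': [3, 1, 3, 525], 'z': [16, 23]}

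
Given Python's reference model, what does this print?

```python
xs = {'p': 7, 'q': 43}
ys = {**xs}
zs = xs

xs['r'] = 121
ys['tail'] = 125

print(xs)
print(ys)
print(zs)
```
{'p': 7, 'q': 43, 'r': 121}
{'p': 7, 'q': 43, 'tail': 125}
{'p': 7, 'q': 43, 'r': 121}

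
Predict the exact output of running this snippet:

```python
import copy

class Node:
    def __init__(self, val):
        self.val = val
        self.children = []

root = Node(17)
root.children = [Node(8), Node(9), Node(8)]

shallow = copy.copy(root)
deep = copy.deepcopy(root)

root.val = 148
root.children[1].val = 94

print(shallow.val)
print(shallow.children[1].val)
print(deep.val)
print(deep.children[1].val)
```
17
94
17
9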